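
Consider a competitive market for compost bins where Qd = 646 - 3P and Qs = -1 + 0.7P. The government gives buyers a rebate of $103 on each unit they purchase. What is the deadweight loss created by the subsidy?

Pre-subsidy: 646 - 3P = -1 + 0.7P gives P* = 6470/37, Q* = 4492/37.
With the rebate, buyers effectively pay Pb = Ps − 103, where Ps is the price sellers receive.
Demand in terms of Ps becomes Qd = 646 − 3(Ps − 103) = 955 - 3Ps. Setting this equal to supply: 955 - 3Ps = -1 + 0.7Ps, so Ps = 9560/37.
Buyers pay Pb = 9560/37 − 103 = 5749/37; Q' = -1 + 0.7·(9560/37) = 6655/37.
The subsidy expands output by 6655/37 − 4492/37 = 2163/37 past the efficient level; on those units the gap between marginal cost and willingness to pay runs from 0 up to 103.
DWL = ½ × 103 × 2163/37 = 222789/74.

Deadweight loss = 222789/74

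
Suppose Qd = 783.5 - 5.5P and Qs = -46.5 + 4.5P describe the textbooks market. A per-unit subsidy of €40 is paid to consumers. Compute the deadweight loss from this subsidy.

Pre-subsidy: 783.5 - 5.5P = -46.5 + 4.5P gives P* = 83, Q* = 327.
With the rebate, buyers effectively pay Pb = Ps − 40, where Ps is the price sellers receive.
Demand in terms of Ps becomes Qd = 783.5 − 5.5(Ps − 40) = 1003.5 - 5.5Ps. Setting this equal to supply: 1003.5 - 5.5Ps = -46.5 + 4.5Ps, so Ps = 105.
Buyers pay Pb = 105 − 40 = 65; Q' = -46.5 + 4.5·105 = 426.
The subsidy expands output by 426 − 327 = 99 past the efficient level; on those units the gap between marginal cost and willingness to pay runs from 0 up to 40.
DWL = ½ × 40 × 99 = 1980.

Deadweight loss = €1980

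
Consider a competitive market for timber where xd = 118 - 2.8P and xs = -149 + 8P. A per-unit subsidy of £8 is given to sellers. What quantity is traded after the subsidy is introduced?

x' = 1765/27

Pre-subsidy: 118 - 2.8P = -149 + 8P gives P* = 445/18, x* = 439/9.
With the subsidy, sellers receive Ps = Pb + 8 for each unit, where Pb is the price buyers pay.
Supply in terms of Pb becomes xs = -149 + 8(Pb + 8) = -85 + 8Pb. Setting this equal to demand: 118 - 2.8Pb = -85 + 8Pb, so Pb = 1015/54.
Sellers receive Ps = 1015/54 + 8 = 1447/54; x' = 118 − 2.8·(1015/54) = 1765/27.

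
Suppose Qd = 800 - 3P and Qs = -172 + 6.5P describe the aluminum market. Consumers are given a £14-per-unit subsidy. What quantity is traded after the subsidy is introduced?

Q' = 9914/19

Pre-subsidy: 800 - 3P = -172 + 6.5P gives P* = 1944/19, Q* = 9368/19.
With the rebate, buyers effectively pay Pb = Ps − 14, where Ps is the price sellers receive.
Demand in terms of Ps becomes Qd = 800 − 3(Ps − 14) = 842 - 3Ps. Setting this equal to supply: 842 - 3Ps = -172 + 6.5Ps, so Ps = 2028/19.
Buyers pay Pb = 2028/19 − 14 = 1762/19; Q' = -172 + 6.5·(2028/19) = 9914/19.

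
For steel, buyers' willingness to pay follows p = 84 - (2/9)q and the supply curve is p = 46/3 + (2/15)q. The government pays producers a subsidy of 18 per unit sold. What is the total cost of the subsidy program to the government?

Government cost = 4387.5

Pre-subsidy: 84 - (2/9)q = 46/3 + (2/15)q gives q* = 193.125 and p* = 493/12.
With the subsidy, sellers receive ps = pb + 18 for each unit, where pb is the price buyers pay.
On the curves, pb = 84 - (2/9)q and ps = 46/3 + (2/15)q; the wedge ps − pb = 18 gives 46/3 + (2/15)q − (84 - (2/9)q) = 18, so q' = 243.75.
Then pb = 84 − (2/9)·243.75 = 179/6 and ps = 46/3 + (2/15)·243.75 = 287/6.
Government outlay = subsidy × quantity = 18 × 243.75 = 4387.5.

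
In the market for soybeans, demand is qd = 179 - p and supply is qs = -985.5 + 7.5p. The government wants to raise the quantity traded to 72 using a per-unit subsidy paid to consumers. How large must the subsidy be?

At q = 72, invert demand for the buyer price: pb = (179 − 72)/1 = 107; invert supply for the seller price: ps = (72 − (-985.5))/7.5 = 141.
The subsidy must fill the gap: s = ps − pb = 141 − 107 = 34.

Required subsidy s = 34 per unit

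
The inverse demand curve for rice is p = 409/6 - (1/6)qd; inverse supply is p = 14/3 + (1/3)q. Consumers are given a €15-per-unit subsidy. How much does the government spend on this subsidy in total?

Pre-subsidy: 409/6 - (1/6)q = 14/3 + (1/3)q gives q* = 127 and p* = 47.
With the rebate, buyers effectively pay pb = ps − 15, where ps is the price sellers receive.
On the curves, pb = 409/6 - (1/6)q and ps = 14/3 + (1/3)q; the wedge ps − pb = 15 gives 14/3 + (1/3)q − (409/6 - (1/6)q) = 15, so q' = 157.
Then pb = 409/6 − (1/6)·157 = 42 and ps = 14/3 + (1/3)·157 = 57.
Government outlay = subsidy × quantity = 15 × 157 = 2355.

Government cost = €2355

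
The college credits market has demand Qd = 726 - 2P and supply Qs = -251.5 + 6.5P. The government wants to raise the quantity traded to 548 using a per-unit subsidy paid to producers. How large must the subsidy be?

At Q = 548, invert demand for the buyer price: Pb = (726 − 548)/2 = 89; invert supply for the seller price: Ps = (548 − (-251.5))/6.5 = 123.
The subsidy must fill the gap: s = Ps − Pb = 123 − 89 = 34.

Required subsidy s = 34 per unit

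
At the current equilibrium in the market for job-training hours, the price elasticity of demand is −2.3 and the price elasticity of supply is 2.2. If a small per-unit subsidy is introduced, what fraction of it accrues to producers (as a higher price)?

For a small subsidy around the equilibrium, the benefit split depends on the relative slopes, which at a point are proportional to the elasticities.
Buyer share = εs/(εs + |εd|) = 2.2/(2.2 + 2.3) = 22/45; seller share = |εd|/(εs + |εd|) = 23/45.
So producers capture 23/45 of the subsidy.

Producer share = 23/45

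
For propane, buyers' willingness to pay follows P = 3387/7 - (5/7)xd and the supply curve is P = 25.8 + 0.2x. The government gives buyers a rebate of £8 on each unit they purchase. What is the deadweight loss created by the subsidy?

Pre-subsidy: 3387/7 - (5/7)x = 25.8 + 0.2x gives x* = 501 and P* = 126.
With the rebate, buyers effectively pay Pb = Ps − 8, where Ps is the price sellers receive.
On the curves, Pb = 3387/7 - (5/7)x and Ps = 25.8 + 0.2x; the wedge Ps − Pb = 8 gives 25.8 + 0.2x − (3387/7 - (5/7)x) = 8, so x' = 509.75.
Then Pb = 3387/7 − (5/7)·509.75 = 119.75 and Ps = 25.8 + 0.2·509.75 = 127.75.
The subsidy expands output by 509.75 − 501 = 8.75 past the efficient level; on those units the gap between marginal cost and willingness to pay runs from 0 up to 8.
DWL = ½ × 8 × 8.75 = 35.

Deadweight loss = £35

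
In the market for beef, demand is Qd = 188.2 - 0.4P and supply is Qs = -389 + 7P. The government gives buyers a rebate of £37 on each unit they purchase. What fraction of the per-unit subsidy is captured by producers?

Producer share = 2/37

Pre-subsidy: 188.2 - 0.4P = -389 + 7P gives P* = 78, Q* = 157.
With the rebate, buyers effectively pay Pb = Ps − 37, where Ps is the price sellers receive.
Demand in terms of Ps becomes Qd = 188.2 − 0.4(Ps − 37) = 203 - 0.4Ps. Setting this equal to supply: 203 - 0.4Ps = -389 + 7Ps, so Ps = 80.
Buyers pay Pb = 80 − 37 = 43; Q' = -389 + 7·80 = 171.
Buyers' price falls by P* − Pb = 78 − 43 = 35; sellers' price rises by Ps − P* = 80 − 78 = 2.
So producers capture 2/37 = 2/37 of each unit of subsidy.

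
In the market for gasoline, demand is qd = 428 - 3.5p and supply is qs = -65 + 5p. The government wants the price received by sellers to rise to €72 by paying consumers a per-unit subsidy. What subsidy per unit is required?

Required subsidy s = €34 per unit

At a seller price of 72, quantity supplied is -65 + 5·72 = 295.
Buyers absorb 295 only when they pay pb with 428 − 3.5·pb = 295, i.e. pb = 38.
s = ps − pb = 72 − 38 = 34.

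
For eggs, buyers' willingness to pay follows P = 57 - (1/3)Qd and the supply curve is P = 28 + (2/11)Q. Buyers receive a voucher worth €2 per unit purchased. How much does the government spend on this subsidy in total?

Government cost = 2046/17

Pre-subsidy: 57 - (1/3)Q = 28 + (2/11)Q gives Q* = 957/17 and P* = 650/17.
With the rebate, buyers effectively pay Pb = Ps − 2, where Ps is the price sellers receive.
On the curves, Pb = 57 - (1/3)Q and Ps = 28 + (2/11)Q; the wedge Ps − Pb = 2 gives 28 + (2/11)Q − (57 - (1/3)Q) = 2, so Q' = 1023/17.
Then Pb = 57 − (1/3)·(1023/17) = 628/17 and Ps = 28 + (2/11)·(1023/17) = 662/17.
Government outlay = subsidy × quantity = 2 × 1023/17 = 2046/17.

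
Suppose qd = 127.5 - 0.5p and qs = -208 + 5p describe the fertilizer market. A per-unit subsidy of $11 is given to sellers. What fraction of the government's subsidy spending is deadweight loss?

DWL / government spending = 5/204

Pre-subsidy: 127.5 - 0.5p = -208 + 5p gives p* = 61, q* = 97.
With the subsidy, sellers receive ps = pb + 11 for each unit, where pb is the price buyers pay.
Supply in terms of pb becomes qs = -208 + 5(pb + 11) = -153 + 5pb. Setting this equal to demand: 127.5 - 0.5pb = -153 + 5pb, so pb = 51.
Sellers receive ps = 51 + 11 = 62; q' = 127.5 − 0.5·51 = 102.
ΔCS = ½(97 + 102)(61 − 51) = 995; ΔPS = ½(97 + 102)(62 − 61) = 99.5.
Government spending = 11 × 102 = 1122.
DWL = ½ × 11 × (102 − 97) = 27.5; fraction = 27.5 / 1122 = 5/204.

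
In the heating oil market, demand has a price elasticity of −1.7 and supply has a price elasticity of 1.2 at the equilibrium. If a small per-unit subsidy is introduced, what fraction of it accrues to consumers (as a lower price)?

For a small subsidy around the equilibrium, the benefit split depends on the relative slopes, which at a point are proportional to the elasticities.
Buyer share = εs/(εs + |εd|) = 1.2/(1.2 + 1.7) = 12/29; seller share = |εd|/(εs + |εd|) = 17/29.

Consumer share = 12/29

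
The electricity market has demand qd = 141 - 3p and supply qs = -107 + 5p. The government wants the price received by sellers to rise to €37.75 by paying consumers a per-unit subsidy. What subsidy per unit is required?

At a seller price of 37.75, quantity supplied is -107 + 5·37.75 = 81.75.
Buyers absorb 81.75 only when they pay pb with 141 − 3·pb = 81.75, i.e. pb = 19.75.
s = ps − pb = 37.75 − 19.75 = 18.

Required subsidy s = €18 per unit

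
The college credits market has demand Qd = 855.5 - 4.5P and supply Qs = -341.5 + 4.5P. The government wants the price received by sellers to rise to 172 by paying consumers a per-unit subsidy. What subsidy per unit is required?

Required subsidy s = 78 per unit

At a seller price of 172, quantity supplied is -341.5 + 4.5·172 = 432.5.
Buyers absorb 432.5 only when they pay Pb with 855.5 − 4.5·Pb = 432.5, i.e. Pb = 94.
s = Ps − Pb = 172 − 94 = 78.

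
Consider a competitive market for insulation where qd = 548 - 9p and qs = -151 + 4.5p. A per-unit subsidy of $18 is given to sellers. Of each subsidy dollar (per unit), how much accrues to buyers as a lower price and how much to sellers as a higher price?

Pre-subsidy: 548 - 9p = -151 + 4.5p gives p* = 466/9, q* = 82.
With the subsidy, sellers receive ps = pb + 18 for each unit, where pb is the price buyers pay.
Supply in terms of pb becomes qs = -151 + 4.5(pb + 18) = -70 + 4.5pb. Setting this equal to demand: 548 - 9pb = -70 + 4.5pb, so pb = 412/9.
Sellers receive ps = 412/9 + 18 = 574/9; q' = 548 − 9·(412/9) = 136.
Buyers' price falls by p* − pb = 466/9 − 412/9 = 6; sellers' price rises by ps − p* = 574/9 − 466/9 = 12.

Buyers gain $6 per unit; sellers gain $12 per unit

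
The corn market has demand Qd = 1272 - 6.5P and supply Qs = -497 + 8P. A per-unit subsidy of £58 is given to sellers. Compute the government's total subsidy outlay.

Government cost = £39846

Pre-subsidy: 1272 - 6.5P = -497 + 8P gives P* = 122, Q* = 479.
With the subsidy, sellers receive Ps = Pb + 58 for each unit, where Pb is the price buyers pay.
Supply in terms of Pb becomes Qs = -497 + 8(Pb + 58) = -33 + 8Pb. Setting this equal to demand: 1272 - 6.5Pb = -33 + 8Pb, so Pb = 90.
Sellers receive Ps = 90 + 58 = 148; Q' = 1272 − 6.5·90 = 687.
Government outlay = subsidy × quantity = 58 × 687 = 39846.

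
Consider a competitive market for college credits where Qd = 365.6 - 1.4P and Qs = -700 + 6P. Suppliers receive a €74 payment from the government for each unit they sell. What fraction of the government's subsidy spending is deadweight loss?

DWL / government spending = 21/124

Pre-subsidy: 365.6 - 1.4P = -700 + 6P gives P* = 144, Q* = 164.
With the subsidy, sellers receive Ps = Pb + 74 for each unit, where Pb is the price buyers pay.
Supply in terms of Pb becomes Qs = -700 + 6(Pb + 74) = -256 + 6Pb. Setting this equal to demand: 365.6 - 1.4Pb = -256 + 6Pb, so Pb = 84.
Sellers receive Ps = 84 + 74 = 158; Q' = 365.6 − 1.4·84 = 248.
ΔCS = ½(164 + 248)(144 − 84) = 12360; ΔPS = ½(164 + 248)(158 − 144) = 2884.
Government spending = 74 × 248 = 18352.
DWL = ½ × 74 × (248 − 164) = 3108; fraction = 3108 / 18352 = 21/124.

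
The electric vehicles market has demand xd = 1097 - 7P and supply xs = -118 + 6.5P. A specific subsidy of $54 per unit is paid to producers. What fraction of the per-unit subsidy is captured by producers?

Producer share = 14/27

Pre-subsidy: 1097 - 7P = -118 + 6.5P gives P* = 90, x* = 467.
With the subsidy, sellers receive Ps = Pb + 54 for each unit, where Pb is the price buyers pay.
Supply in terms of Pb becomes xs = -118 + 6.5(Pb + 54) = 233 + 6.5Pb. Setting this equal to demand: 1097 - 7Pb = 233 + 6.5Pb, so Pb = 64.
Sellers receive Ps = 64 + 54 = 118; x' = 1097 − 7·64 = 649.
Buyers' price falls by P* − Pb = 90 − 64 = 26; sellers' price rises by Ps − P* = 118 − 90 = 28.
So producers capture 28/54 = 14/27 of each unit of subsidy.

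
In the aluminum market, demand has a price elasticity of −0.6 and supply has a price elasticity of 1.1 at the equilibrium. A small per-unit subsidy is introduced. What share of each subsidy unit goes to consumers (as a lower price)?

Consumer share = 11/17

For a small subsidy around the equilibrium, the benefit split depends on the relative slopes, which at a point are proportional to the elasticities.
Buyer share = εs/(εs + |εd|) = 1.1/(1.1 + 0.6) = 11/17; seller share = |εd|/(εs + |εd|) = 6/17.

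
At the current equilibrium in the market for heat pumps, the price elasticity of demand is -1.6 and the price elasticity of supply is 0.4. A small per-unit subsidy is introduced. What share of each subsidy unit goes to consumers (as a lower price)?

Consumer share = 0.2

For a small subsidy around the equilibrium, the benefit split depends on the relative slopes, which at a point are proportional to the elasticities.
Buyer share = εs/(εs + |εd|) = 0.4/(0.4 + 1.6) = 0.2; seller share = |εd|/(εs + |εd|) = 0.8.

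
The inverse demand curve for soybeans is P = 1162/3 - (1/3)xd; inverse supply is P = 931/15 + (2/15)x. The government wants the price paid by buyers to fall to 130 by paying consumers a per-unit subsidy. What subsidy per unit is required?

Required subsidy s = 35 per unit

At a buyer price of 130, quantity demanded is 1162 − 3·130 = 772.
Sellers supply 772 only when they receive Ps = 931/15 + (2/15)·772 = 165.
s = Ps − Pb = 165 − 130 = 35.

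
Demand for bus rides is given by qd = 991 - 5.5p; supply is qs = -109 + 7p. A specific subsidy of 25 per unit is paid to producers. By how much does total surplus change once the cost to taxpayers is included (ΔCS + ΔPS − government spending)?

Net change in total surplus = -962.5

Pre-subsidy: 991 - 5.5p = -109 + 7p gives p* = 88, q* = 507.
With the subsidy, sellers receive ps = pb + 25 for each unit, where pb is the price buyers pay.
Supply in terms of pb becomes qs = -109 + 7(pb + 25) = 66 + 7pb. Setting this equal to demand: 991 - 5.5pb = 66 + 7pb, so pb = 74.
Sellers receive ps = 74 + 25 = 99; q' = 991 − 5.5·74 = 584.
ΔCS = ½(507 + 584)(88 − 74) = 7637; ΔPS = ½(507 + 584)(99 − 88) = 6000.5.
Government spending = 25 × 584 = 14600.
Net change = 7637 + 6000.5 − 14600 = -962.5. The loss equals the DWL triangle ½·25·77.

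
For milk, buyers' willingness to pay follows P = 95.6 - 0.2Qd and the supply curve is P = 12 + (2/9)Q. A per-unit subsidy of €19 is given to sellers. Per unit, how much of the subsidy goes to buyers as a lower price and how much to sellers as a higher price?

Pre-subsidy: 95.6 - 0.2Q = 12 + (2/9)Q gives Q* = 198 and P* = 56.
With the subsidy, sellers receive Ps = Pb + 19 for each unit, where Pb is the price buyers pay.
On the curves, Pb = 95.6 - 0.2Q and Ps = 12 + (2/9)Q; the wedge Ps − Pb = 19 gives 12 + (2/9)Q − (95.6 - 0.2Q) = 19, so Q' = 243.
Then Pb = 95.6 − 0.2·243 = 47 and Ps = 12 + (2/9)·243 = 66.
Buyers' price falls by P* − Pb = 56 − 47 = 9; sellers' price rises by Ps − P* = 66 − 56 = 10.

Buyers gain €9 per unit; sellers gain €10 per unit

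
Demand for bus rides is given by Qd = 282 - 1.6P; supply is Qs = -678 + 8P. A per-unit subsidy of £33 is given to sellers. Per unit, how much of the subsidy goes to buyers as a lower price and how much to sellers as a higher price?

Buyers gain £27.5 per unit; sellers gain £5.5 per unit

Pre-subsidy: 282 - 1.6P = -678 + 8P gives P* = 100, Q* = 122.
With the subsidy, sellers receive Ps = Pb + 33 for each unit, where Pb is the price buyers pay.
Supply in terms of Pb becomes Qs = -678 + 8(Pb + 33) = -414 + 8Pb. Setting this equal to demand: 282 - 1.6Pb = -414 + 8Pb, so Pb = 72.5.
Sellers receive Ps = 72.5 + 33 = 105.5; Q' = 282 − 1.6·72.5 = 166.
Buyers' price falls by P* − Pb = 100 − 72.5 = 27.5; sellers' price rises by Ps − P* = 105.5 − 100 = 5.5.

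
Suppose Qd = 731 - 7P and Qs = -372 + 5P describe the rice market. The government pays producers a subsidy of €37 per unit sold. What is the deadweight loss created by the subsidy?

Deadweight loss = 47915/24

Pre-subsidy: 731 - 7P = -372 + 5P gives P* = 1103/12, Q* = 1051/12.
With the subsidy, sellers receive Ps = Pb + 37 for each unit, where Pb is the price buyers pay.
Supply in terms of Pb becomes Qs = -372 + 5(Pb + 37) = -187 + 5Pb. Setting this equal to demand: 731 - 7Pb = -187 + 5Pb, so Pb = 76.5.
Sellers receive Ps = 76.5 + 37 = 113.5; Q' = 731 − 7·76.5 = 195.5.
The subsidy expands output by 195.5 − 1051/12 = 1295/12 past the efficient level; on those units the gap between marginal cost and willingness to pay runs from 0 up to 37.
DWL = ½ × 37 × 1295/12 = 47915/24.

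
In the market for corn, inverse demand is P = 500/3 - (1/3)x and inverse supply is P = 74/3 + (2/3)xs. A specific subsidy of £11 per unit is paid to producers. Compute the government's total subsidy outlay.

Pre-subsidy: 500/3 - (1/3)x = 74/3 + (2/3)x gives x* = 142 and P* = 358/3.
With the subsidy, sellers receive Ps = Pb + 11 for each unit, where Pb is the price buyers pay.
On the curves, Pb = 500/3 - (1/3)x and Ps = 74/3 + (2/3)x; the wedge Ps − Pb = 11 gives 74/3 + (2/3)x − (500/3 - (1/3)x) = 11, so x' = 153.
Then Pb = 500/3 − (1/3)·153 = 347/3 and Ps = 74/3 + (2/3)·153 = 380/3.
Government outlay = subsidy × quantity = 11 × 153 = 1683.

Government cost = £1683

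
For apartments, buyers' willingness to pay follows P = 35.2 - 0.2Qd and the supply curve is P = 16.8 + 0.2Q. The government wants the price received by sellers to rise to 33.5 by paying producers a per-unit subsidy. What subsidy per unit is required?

Required subsidy s = 15 per unit

At a seller price of 33.5, quantity supplied is -84 + 5·33.5 = 83.5.
Buyers absorb 83.5 only when they pay Pb = 35.2 − 0.2·83.5 = 18.5.
s = Ps − Pb = 33.5 − 18.5 = 15.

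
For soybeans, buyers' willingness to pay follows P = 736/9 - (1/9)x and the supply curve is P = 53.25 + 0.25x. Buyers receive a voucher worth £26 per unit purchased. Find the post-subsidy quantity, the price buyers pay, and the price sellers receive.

x' = 151; buyers pay £65; sellers receive £91

Pre-subsidy: 736/9 - (1/9)x = 53.25 + 0.25x gives x* = 79 and P* = 73.
With the rebate, buyers effectively pay Pb = Ps − 26, where Ps is the price sellers receive.
On the curves, Pb = 736/9 - (1/9)x and Ps = 53.25 + 0.25x; the wedge Ps − Pb = 26 gives 53.25 + 0.25x − (736/9 - (1/9)x) = 26, so x' = 151.
Then Pb = 736/9 − (1/9)·151 = 65 and Ps = 53.25 + 0.25·151 = 91.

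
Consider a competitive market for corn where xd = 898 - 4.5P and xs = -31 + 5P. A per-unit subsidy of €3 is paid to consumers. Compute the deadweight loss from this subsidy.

Deadweight loss = 405/38

Pre-subsidy: 898 - 4.5P = -31 + 5P gives P* = 1858/19, x* = 8701/19.
With the rebate, buyers effectively pay Pb = Ps − 3, where Ps is the price sellers receive.
Demand in terms of Ps becomes xd = 898 − 4.5(Ps − 3) = 911.5 - 4.5Ps. Setting this equal to supply: 911.5 - 4.5Ps = -31 + 5Ps, so Ps = 1885/19.
Buyers pay Pb = 1885/19 − 3 = 1828/19; x' = -31 + 5·(1885/19) = 8836/19.
The subsidy expands output by 8836/19 − 8701/19 = 135/19 past the efficient level; on those units the gap between marginal cost and willingness to pay runs from 0 up to 3.
DWL = ½ × 3 × 135/19 = 405/38.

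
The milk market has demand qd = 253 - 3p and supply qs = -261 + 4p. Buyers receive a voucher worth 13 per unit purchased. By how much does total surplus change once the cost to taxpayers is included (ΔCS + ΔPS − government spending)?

Pre-subsidy: 253 - 3p = -261 + 4p gives p* = 514/7, q* = 229/7.
With the rebate, buyers effectively pay pb = ps − 13, where ps is the price sellers receive.
Demand in terms of ps becomes qd = 253 − 3(ps − 13) = 292 - 3ps. Setting this equal to supply: 292 - 3ps = -261 + 4ps, so ps = 79.
Buyers pay pb = 79 − 13 = 66; q' = -261 + 4·79 = 55.
ΔCS = ½(229/7 + 55)(514/7 − 66) = 15964/49; ΔPS = ½(229/7 + 55)(79 − 514/7) = 11973/49.
Government spending = 13 × 55 = 715.
Net change = 15964/49 + 11973/49 − 715 = -1014/7. The loss equals the DWL triangle ½·13·156/7.

Net change in total surplus = -1014/7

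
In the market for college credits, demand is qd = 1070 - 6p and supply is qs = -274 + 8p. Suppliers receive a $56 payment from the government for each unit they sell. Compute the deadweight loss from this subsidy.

Deadweight loss = $5376

Pre-subsidy: 1070 - 6p = -274 + 8p gives p* = 96, q* = 494.
With the subsidy, sellers receive ps = pb + 56 for each unit, where pb is the price buyers pay.
Supply in terms of pb becomes qs = -274 + 8(pb + 56) = 174 + 8pb. Setting this equal to demand: 1070 - 6pb = 174 + 8pb, so pb = 64.
Sellers receive ps = 64 + 56 = 120; q' = 1070 − 6·64 = 686.
The subsidy expands output by 686 − 494 = 192 past the efficient level; on those units the gap between marginal cost and willingness to pay runs from 0 up to 56.
DWL = ½ × 56 × 192 = 5376.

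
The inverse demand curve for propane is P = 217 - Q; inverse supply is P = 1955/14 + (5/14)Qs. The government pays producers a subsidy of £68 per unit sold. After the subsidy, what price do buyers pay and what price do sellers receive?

Pre-subsidy: 217 - Q = 1955/14 + (5/14)Q gives Q* = 57 and P* = 160.
With the subsidy, sellers receive Ps = Pb + 68 for each unit, where Pb is the price buyers pay.
On the curves, Pb = 217 - Q and Ps = 1955/14 + (5/14)Q; the wedge Ps − Pb = 68 gives 1955/14 + (5/14)Q − (217 - Q) = 68, so Q' = 2035/19.
Then Pb = 217 − 1·(2035/19) = 2088/19 and Ps = 1955/14 + (5/14)·(2035/19) = 3380/19.

Buyers pay 2088/19; sellers receive 3380/19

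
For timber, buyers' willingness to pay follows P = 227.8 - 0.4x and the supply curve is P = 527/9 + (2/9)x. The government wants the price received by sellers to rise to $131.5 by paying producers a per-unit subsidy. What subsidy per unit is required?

Required subsidy s = $35 per unit

At a seller price of 131.5, quantity supplied is -263.5 + 4.5·131.5 = 328.25.
Buyers absorb 328.25 only when they pay Pb = 227.8 − 0.4·328.25 = 96.5.
s = Ps − Pb = 131.5 − 96.5 = 35.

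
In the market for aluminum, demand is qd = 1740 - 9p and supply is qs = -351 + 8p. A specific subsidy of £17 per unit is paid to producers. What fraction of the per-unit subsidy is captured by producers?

Producer share = 9/17

Pre-subsidy: 1740 - 9p = -351 + 8p gives p* = 123, q* = 633.
With the subsidy, sellers receive ps = pb + 17 for each unit, where pb is the price buyers pay.
Supply in terms of pb becomes qs = -351 + 8(pb + 17) = -215 + 8pb. Setting this equal to demand: 1740 - 9pb = -215 + 8pb, so pb = 115.
Sellers receive ps = 115 + 17 = 132; q' = 1740 − 9·115 = 705.
Buyers' price falls by p* − pb = 123 − 115 = 8; sellers' price rises by ps − p* = 132 − 123 = 9.
So producers capture 9/17 = 9/17 of each unit of subsidy.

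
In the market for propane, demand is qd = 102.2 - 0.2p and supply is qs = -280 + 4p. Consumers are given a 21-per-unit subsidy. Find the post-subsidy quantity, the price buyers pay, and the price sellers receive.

q' = 88; buyers pay 71; sellers receive 92

Pre-subsidy: 102.2 - 0.2p = -280 + 4p gives p* = 91, q* = 84.
With the rebate, buyers effectively pay pb = ps − 21, where ps is the price sellers receive.
Demand in terms of ps becomes qd = 102.2 − 0.2(ps − 21) = 106.4 - 0.2ps. Setting this equal to supply: 106.4 - 0.2ps = -280 + 4ps, so ps = 92.
Buyers pay pb = 92 − 21 = 71; q' = -280 + 4·92 = 88.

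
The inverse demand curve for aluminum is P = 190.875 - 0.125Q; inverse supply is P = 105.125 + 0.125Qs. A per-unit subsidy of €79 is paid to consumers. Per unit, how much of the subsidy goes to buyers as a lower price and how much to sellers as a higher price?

Pre-subsidy: 190.875 - 0.125Q = 105.125 + 0.125Q gives Q* = 343 and P* = 148.
With the rebate, buyers effectively pay Pb = Ps − 79, where Ps is the price sellers receive.
On the curves, Pb = 190.875 - 0.125Q and Ps = 105.125 + 0.125Q; the wedge Ps − Pb = 79 gives 105.125 + 0.125Q − (190.875 - 0.125Q) = 79, so Q' = 659.
Then Pb = 190.875 − 0.125·659 = 108.5 and Ps = 105.125 + 0.125·659 = 187.5.
Buyers' price falls by P* − Pb = 148 − 108.5 = 39.5; sellers' price rises by Ps − P* = 187.5 − 148 = 39.5.

Buyers gain €39.5 per unit; sellers gain €39.5 per unit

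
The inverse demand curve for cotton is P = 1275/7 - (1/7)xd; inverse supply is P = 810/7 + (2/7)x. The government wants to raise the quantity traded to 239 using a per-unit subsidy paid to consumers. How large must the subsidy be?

Required subsidy s = 36 per unit

At x = 239, from the demand curve buyers pay Pb = 1275/7 − (1/7)·239 = 148; from the supply curve sellers need Ps = 810/7 + (2/7)·239 = 184.
The subsidy must fill the gap: s = Ps − Pb = 184 − 148 = 36.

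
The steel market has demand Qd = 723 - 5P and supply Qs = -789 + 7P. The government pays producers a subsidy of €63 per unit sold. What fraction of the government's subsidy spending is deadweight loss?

Pre-subsidy: 723 - 5P = -789 + 7P gives P* = 126, Q* = 93.
With the subsidy, sellers receive Ps = Pb + 63 for each unit, where Pb is the price buyers pay.
Supply in terms of Pb becomes Qs = -789 + 7(Pb + 63) = -348 + 7Pb. Setting this equal to demand: 723 - 5Pb = -348 + 7Pb, so Pb = 89.25.
Sellers receive Ps = 89.25 + 63 = 152.25; Q' = 723 − 5·89.25 = 276.75.
ΔCS = ½(93 + 276.75)(126 − 89.25) = 6794.15625; ΔPS = ½(93 + 276.75)(152.25 − 126) = 4852.96875.
Government spending = 63 × 276.75 = 17435.25.
DWL = ½ × 63 × (276.75 − 93) = 5788.125; fraction = 5788.125 / 17435.25 = 245/738.

DWL / government spending = 245/738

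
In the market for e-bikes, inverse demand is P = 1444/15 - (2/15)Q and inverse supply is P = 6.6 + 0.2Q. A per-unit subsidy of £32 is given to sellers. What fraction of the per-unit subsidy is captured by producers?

Pre-subsidy: 1444/15 - (2/15)Q = 6.6 + 0.2Q gives Q* = 269 and P* = 60.4.
With the subsidy, sellers receive Ps = Pb + 32 for each unit, where Pb is the price buyers pay.
On the curves, Pb = 1444/15 - (2/15)Q and Ps = 6.6 + 0.2Q; the wedge Ps − Pb = 32 gives 6.6 + 0.2Q − (1444/15 - (2/15)Q) = 32, so Q' = 365.
Then Pb = 1444/15 − (2/15)·365 = 47.6 and Ps = 6.6 + 0.2·365 = 79.6.
Buyers' price falls by P* − Pb = 60.4 − 47.6 = 12.8; sellers' price rises by Ps − P* = 79.6 − 60.4 = 19.2.
So producers capture 19.2/32 = 0.6 of each unit of subsidy.

Producer share = 0.6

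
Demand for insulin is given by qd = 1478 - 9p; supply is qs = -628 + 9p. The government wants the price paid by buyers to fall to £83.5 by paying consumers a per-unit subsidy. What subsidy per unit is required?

Required subsidy s = £67 per unit

At a buyer price of 83.5, quantity demanded is 1478 − 9·83.5 = 726.5.
Sellers supply 726.5 only when they receive ps with -628 + 9·ps = 726.5, i.e. ps = 150.5.
s = ps − pb = 150.5 − 83.5 = 67.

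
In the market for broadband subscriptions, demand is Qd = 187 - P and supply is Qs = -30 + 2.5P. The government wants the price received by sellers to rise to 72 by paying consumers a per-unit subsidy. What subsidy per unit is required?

At a seller price of 72, quantity supplied is -30 + 2.5·72 = 150.
Buyers absorb 150 only when they pay Pb with 187 − 1·Pb = 150, i.e. Pb = 37.
s = Ps − Pb = 72 − 37 = 35.

Required subsidy s = 35 per unit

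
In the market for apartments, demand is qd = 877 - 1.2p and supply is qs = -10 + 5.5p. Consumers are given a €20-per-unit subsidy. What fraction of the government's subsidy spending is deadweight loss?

DWL / government spending = 132/9887

Pre-subsidy: 877 - 1.2p = -10 + 5.5p gives p* = 8870/67, q* = 48115/67.
With the rebate, buyers effectively pay pb = ps − 20, where ps is the price sellers receive.
Demand in terms of ps becomes qd = 877 − 1.2(ps − 20) = 901 - 1.2ps. Setting this equal to supply: 901 - 1.2ps = -10 + 5.5ps, so ps = 9110/67.
Buyers pay pb = 9110/67 − 20 = 7770/67; q' = -10 + 5.5·(9110/67) = 49435/67.
ΔCS = ½(48115/67 + 49435/67)(8870/67 − 7770/67) = 53652500/4489; ΔPS = ½(48115/67 + 49435/67)(9110/67 − 8870/67) = 11706000/4489.
Government spending = 20 × 49435/67 = 988700/67.
DWL = ½ × 20 × (49435/67 − 48115/67) = 13200/67; fraction = (13200/67) / (988700/67) = 132/9887.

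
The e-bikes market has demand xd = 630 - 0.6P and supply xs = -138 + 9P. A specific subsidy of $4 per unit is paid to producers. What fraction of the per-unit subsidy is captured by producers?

Pre-subsidy: 630 - 0.6P = -138 + 9P gives P* = 80, x* = 582.
With the subsidy, sellers receive Ps = Pb + 4 for each unit, where Pb is the price buyers pay.
Supply in terms of Pb becomes xs = -138 + 9(Pb + 4) = -102 + 9Pb. Setting this equal to demand: 630 - 0.6Pb = -102 + 9Pb, so Pb = 76.25.
Sellers receive Ps = 76.25 + 4 = 80.25; x' = 630 − 0.6·76.25 = 584.25.
Buyers' price falls by P* − Pb = 80 − 76.25 = 3.75; sellers' price rises by Ps − P* = 80.25 − 80 = 0.25.
So producers capture 0.25/4 = 0.0625 of each unit of subsidy.

Producer share = 0.0625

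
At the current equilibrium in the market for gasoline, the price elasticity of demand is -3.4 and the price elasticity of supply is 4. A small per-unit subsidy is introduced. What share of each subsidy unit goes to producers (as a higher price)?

For a small subsidy around the equilibrium, the benefit split depends on the relative slopes, which at a point are proportional to the elasticities.
Buyer share = εs/(εs + |εd|) = 4/(4 + 3.4) = 20/37; seller share = |εd|/(εs + |εd|) = 17/37.
So producers capture 17/37 of the subsidy.

Producer share = 17/37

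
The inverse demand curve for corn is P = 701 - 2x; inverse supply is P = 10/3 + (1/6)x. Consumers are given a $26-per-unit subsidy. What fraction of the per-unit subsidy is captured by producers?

Producer share = 1/13

Pre-subsidy: 701 - 2x = 10/3 + (1/6)x gives x* = 322 and P* = 57.
With the rebate, buyers effectively pay Pb = Ps − 26, where Ps is the price sellers receive.
On the curves, Pb = 701 - 2x and Ps = 10/3 + (1/6)x; the wedge Ps − Pb = 26 gives 10/3 + (1/6)x − (701 - 2x) = 26, so x' = 334.
Then Pb = 701 − 2·334 = 33 and Ps = 10/3 + (1/6)·334 = 59.
Buyers' price falls by P* − Pb = 57 − 33 = 24; sellers' price rises by Ps − P* = 59 − 57 = 2.
So producers capture 2/26 = 1/13 of each unit of subsidy.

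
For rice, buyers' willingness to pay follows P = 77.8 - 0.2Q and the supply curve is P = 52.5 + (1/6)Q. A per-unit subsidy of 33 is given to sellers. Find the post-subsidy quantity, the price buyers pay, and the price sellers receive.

Q' = 159; buyers pay 46; sellers receive 79

Pre-subsidy: 77.8 - 0.2Q = 52.5 + (1/6)Q gives Q* = 69 and P* = 64.
With the subsidy, sellers receive Ps = Pb + 33 for each unit, where Pb is the price buyers pay.
On the curves, Pb = 77.8 - 0.2Q and Ps = 52.5 + (1/6)Q; the wedge Ps − Pb = 33 gives 52.5 + (1/6)Q − (77.8 - 0.2Q) = 33, so Q' = 159.
Then Pb = 77.8 − 0.2·159 = 46 and Ps = 52.5 + (1/6)·159 = 79.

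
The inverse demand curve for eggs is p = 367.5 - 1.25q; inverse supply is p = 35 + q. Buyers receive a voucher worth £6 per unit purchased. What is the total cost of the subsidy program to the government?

Pre-subsidy: 367.5 - 1.25q = 35 + q gives q* = 1330/9 and p* = 1645/9.
With the rebate, buyers effectively pay pb = ps − 6, where ps is the price sellers receive.
On the curves, pb = 367.5 - 1.25q and ps = 35 + q; the wedge ps − pb = 6 gives 35 + q − (367.5 - 1.25q) = 6, so q' = 1354/9.
Then pb = 367.5 − 1.25·(1354/9) = 1615/9 and ps = 35 + 1·(1354/9) = 1669/9.
Government outlay = subsidy × quantity = 6 × 1354/9 = 2708/3.

Government cost = 2708/3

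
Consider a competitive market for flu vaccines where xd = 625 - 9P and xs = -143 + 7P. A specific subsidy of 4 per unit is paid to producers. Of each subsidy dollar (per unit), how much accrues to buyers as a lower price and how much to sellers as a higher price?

Buyers gain 1.75 per unit; sellers gain 2.25 per unit

Pre-subsidy: 625 - 9P = -143 + 7P gives P* = 48, x* = 193.
With the subsidy, sellers receive Ps = Pb + 4 for each unit, where Pb is the price buyers pay.
Supply in terms of Pb becomes xs = -143 + 7(Pb + 4) = -115 + 7Pb. Setting this equal to demand: 625 - 9Pb = -115 + 7Pb, so Pb = 46.25.
Sellers receive Ps = 46.25 + 4 = 50.25; x' = 625 − 9·46.25 = 208.75.
Buyers' price falls by P* − Pb = 48 − 46.25 = 1.75; sellers' price rises by Ps − P* = 50.25 − 48 = 2.25.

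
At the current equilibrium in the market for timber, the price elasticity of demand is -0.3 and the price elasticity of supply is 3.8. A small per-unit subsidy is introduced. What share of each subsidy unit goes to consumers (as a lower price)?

For a small subsidy around the equilibrium, the benefit split depends on the relative slopes, which at a point are proportional to the elasticities.
Buyer share = εs/(εs + |εd|) = 3.8/(3.8 + 0.3) = 38/41; seller share = |εd|/(εs + |εd|) = 3/41.

Consumer share = 38/41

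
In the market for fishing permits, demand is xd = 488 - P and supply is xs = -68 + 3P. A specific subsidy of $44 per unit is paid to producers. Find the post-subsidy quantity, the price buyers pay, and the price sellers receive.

Pre-subsidy: 488 - P = -68 + 3P gives P* = 139, x* = 349.
With the subsidy, sellers receive Ps = Pb + 44 for each unit, where Pb is the price buyers pay.
Supply in terms of Pb becomes xs = -68 + 3(Pb + 44) = 64 + 3Pb. Setting this equal to demand: 488 - Pb = 64 + 3Pb, so Pb = 106.
Sellers receive Ps = 106 + 44 = 150; x' = 488 − 1·106 = 382.

x' = 382; buyers pay $106; sellers receive $150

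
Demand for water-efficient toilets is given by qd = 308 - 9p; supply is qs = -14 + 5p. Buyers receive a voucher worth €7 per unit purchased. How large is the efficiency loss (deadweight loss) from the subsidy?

Pre-subsidy: 308 - 9p = -14 + 5p gives p* = 23, q* = 101.
With the rebate, buyers effectively pay pb = ps − 7, where ps is the price sellers receive.
Demand in terms of ps becomes qd = 308 − 9(ps − 7) = 371 - 9ps. Setting this equal to supply: 371 - 9ps = -14 + 5ps, so ps = 27.5.
Buyers pay pb = 27.5 − 7 = 20.5; q' = -14 + 5·27.5 = 123.5.
The subsidy expands output by 123.5 − 101 = 22.5 past the efficient level; on those units the gap between marginal cost and willingness to pay runs from 0 up to 7.
DWL = ½ × 7 × 22.5 = 78.75.

Deadweight loss = €78.75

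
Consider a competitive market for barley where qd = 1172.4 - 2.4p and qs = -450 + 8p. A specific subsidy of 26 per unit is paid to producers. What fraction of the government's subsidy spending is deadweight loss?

DWL / government spending = 4/141

Pre-subsidy: 1172.4 - 2.4p = -450 + 8p gives p* = 156, q* = 798.
With the subsidy, sellers receive ps = pb + 26 for each unit, where pb is the price buyers pay.
Supply in terms of pb becomes qs = -450 + 8(pb + 26) = -242 + 8pb. Setting this equal to demand: 1172.4 - 2.4pb = -242 + 8pb, so pb = 136.
Sellers receive ps = 136 + 26 = 162; q' = 1172.4 − 2.4·136 = 846.
ΔCS = ½(798 + 846)(156 − 136) = 16440; ΔPS = ½(798 + 846)(162 − 156) = 4932.
Government spending = 26 × 846 = 21996.
DWL = ½ × 26 × (846 − 798) = 624; fraction = 624 / 21996 = 4/141.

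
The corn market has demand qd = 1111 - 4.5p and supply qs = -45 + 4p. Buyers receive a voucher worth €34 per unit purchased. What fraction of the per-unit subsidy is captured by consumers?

Consumer share = 8/17

Pre-subsidy: 1111 - 4.5p = -45 + 4p gives p* = 136, q* = 499.
With the rebate, buyers effectively pay pb = ps − 34, where ps is the price sellers receive.
Demand in terms of ps becomes qd = 1111 − 4.5(ps − 34) = 1264 - 4.5ps. Setting this equal to supply: 1264 - 4.5ps = -45 + 4ps, so ps = 154.
Buyers pay pb = 154 − 34 = 120; q' = -45 + 4·154 = 571.
Buyers' price falls by p* − pb = 136 − 120 = 16; sellers' price rises by ps − p* = 154 − 136 = 18.
So consumers capture 16/34 = 8/17 of each unit of subsidy.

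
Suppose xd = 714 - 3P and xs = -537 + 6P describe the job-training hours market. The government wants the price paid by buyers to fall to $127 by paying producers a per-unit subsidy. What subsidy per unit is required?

At a buyer price of 127, quantity demanded is 714 − 3·127 = 333.
Sellers supply 333 only when they receive Ps with -537 + 6·Ps = 333, i.e. Ps = 145.
s = Ps − Pb = 145 − 127 = 18.

Required subsidy s = $18 per unit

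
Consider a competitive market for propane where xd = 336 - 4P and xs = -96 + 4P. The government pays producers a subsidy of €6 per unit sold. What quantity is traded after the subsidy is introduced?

x' = 132

Pre-subsidy: 336 - 4P = -96 + 4P gives P* = 54, x* = 120.
With the subsidy, sellers receive Ps = Pb + 6 for each unit, where Pb is the price buyers pay.
Supply in terms of Pb becomes xs = -96 + 4(Pb + 6) = -72 + 4Pb. Setting this equal to demand: 336 - 4Pb = -72 + 4Pb, so Pb = 51.
Sellers receive Ps = 51 + 6 = 57; x' = 336 − 4·51 = 132.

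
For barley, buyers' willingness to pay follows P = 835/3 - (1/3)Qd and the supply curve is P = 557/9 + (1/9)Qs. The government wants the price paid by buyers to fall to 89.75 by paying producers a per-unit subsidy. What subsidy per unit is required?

At a buyer price of 89.75, quantity demanded is 835 − 3·89.75 = 565.75.
Sellers supply 565.75 only when they receive Ps = 557/9 + (1/9)·565.75 = 124.75.
s = Ps − Pb = 124.75 − 89.75 = 35.

Required subsidy s = 35 per unit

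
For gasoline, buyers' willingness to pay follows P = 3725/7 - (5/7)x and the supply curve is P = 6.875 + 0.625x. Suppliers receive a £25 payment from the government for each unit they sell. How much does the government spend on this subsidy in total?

Pre-subsidy: 3725/7 - (5/7)x = 6.875 + 0.625x gives x* = 392.2 and P* = 252.
With the subsidy, sellers receive Ps = Pb + 25 for each unit, where Pb is the price buyers pay.
On the curves, Pb = 3725/7 - (5/7)x and Ps = 6.875 + 0.625x; the wedge Ps − Pb = 25 gives 6.875 + 0.625x − (3725/7 - (5/7)x) = 25, so x' = 6163/15.
Then Pb = 3725/7 − (5/7)·(6163/15) = 716/3 and Ps = 6.875 + 0.625·(6163/15) = 791/3.
Government outlay = subsidy × quantity = 25 × 6163/15 = 30815/3.

Government cost = 30815/3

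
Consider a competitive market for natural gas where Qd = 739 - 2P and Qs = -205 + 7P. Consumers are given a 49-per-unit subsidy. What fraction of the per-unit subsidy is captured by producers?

Pre-subsidy: 739 - 2P = -205 + 7P gives P* = 944/9, Q* = 4763/9.
With the rebate, buyers effectively pay Pb = Ps − 49, where Ps is the price sellers receive.
Demand in terms of Ps becomes Qd = 739 − 2(Ps − 49) = 837 - 2Ps. Setting this equal to supply: 837 - 2Ps = -205 + 7Ps, so Ps = 1042/9.
Buyers pay Pb = 1042/9 − 49 = 601/9; Q' = -205 + 7·(1042/9) = 5449/9.
Buyers' price falls by P* − Pb = 944/9 − 601/9 = 343/9; sellers' price rises by Ps − P* = 1042/9 − 944/9 = 98/9.
So producers capture (98/9)/49 = 2/9 of each unit of subsidy.

Producer share = 2/9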